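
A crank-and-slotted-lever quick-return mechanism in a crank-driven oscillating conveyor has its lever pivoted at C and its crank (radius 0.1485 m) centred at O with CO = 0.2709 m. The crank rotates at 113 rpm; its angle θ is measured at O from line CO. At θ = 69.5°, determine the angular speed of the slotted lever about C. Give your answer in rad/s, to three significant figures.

3.46

ω = 11.83 rad/s (from 113 rpm).
Crank pin A relative to C: A = (d + r cosθ, r sinθ); lever angle φ = atan2(r sinθ, d + r cosθ).
Differentiating tanφ: φ̇ = rω(d cosθ + r)/(d² + r² + 2dr cosθ).
d² + r² + 2dr cosθ = |CA|² = 0.123616 m²;  d cosθ + r = +0.24337 m.
|ω_lever| = |0.1485·11.83·+0.24337| / 0.123616 = 3.4596 rad/s.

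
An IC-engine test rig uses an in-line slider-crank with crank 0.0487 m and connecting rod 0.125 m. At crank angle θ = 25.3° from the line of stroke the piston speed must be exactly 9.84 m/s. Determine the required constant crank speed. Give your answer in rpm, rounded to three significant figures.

3330

For an in-line slider-crank, |v_piston| = rω|sinθ|·[1 + r cosθ/√(L² − r² sin²θ)].
With r = 0.0487 m, L = 0.125 m, θ = 25.3°: the bracketed kinematic factor |dx/dθ| = 0.028247 m.
ω = v/|dx/dθ| = 9.84/0.028247 = 348.36 rad/s.
N = 60ω/(2π) = 3326.6 rpm.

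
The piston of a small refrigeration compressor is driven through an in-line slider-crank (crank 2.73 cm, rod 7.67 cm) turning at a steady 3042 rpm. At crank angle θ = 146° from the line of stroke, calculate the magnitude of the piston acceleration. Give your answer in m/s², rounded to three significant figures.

1890

ω = 2π·3042/60 = 318.6 rad/s
x(θ) = r cosθ + √(L² − r² sin²θ); with ω constant, a = ω²·d²x/dθ².
d²x/dθ² = −r cosθ − r²(cos2θ)/√u − r⁴ sin²2θ/(4u^{3/2}),  u = L² − r² sin²θ = 0.00564984 m².
Substituting r = 0.0273 m, L = 0.0767 m, θ = 146°: d²x/dθ² = +0.018637 m.
a = ω²·d²x/dθ² = (318.6)²·(+0.018637) = +1891.3 m/s²;  |a| = 1891.3 m/s².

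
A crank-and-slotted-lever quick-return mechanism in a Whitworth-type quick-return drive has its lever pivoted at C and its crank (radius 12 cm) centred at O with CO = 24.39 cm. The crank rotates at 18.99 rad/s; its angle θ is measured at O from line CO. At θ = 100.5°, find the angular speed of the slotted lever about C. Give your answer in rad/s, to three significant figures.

2.72

ω = 18.99 rad/s
Crank pin A relative to C: A = (d + r cosθ, r sinθ); lever angle φ = atan2(r sinθ, d + r cosθ).
Differentiating tanφ: φ̇ = rω(d cosθ + r)/(d² + r² + 2dr cosθ).
d² + r² + 2dr cosθ = |CA|² = 0.0632199 m²;  d cosθ + r = +0.075553 m.
|ω_lever| = |0.12·18.99·+0.075553| / 0.0632199 = 2.7233 rad/s.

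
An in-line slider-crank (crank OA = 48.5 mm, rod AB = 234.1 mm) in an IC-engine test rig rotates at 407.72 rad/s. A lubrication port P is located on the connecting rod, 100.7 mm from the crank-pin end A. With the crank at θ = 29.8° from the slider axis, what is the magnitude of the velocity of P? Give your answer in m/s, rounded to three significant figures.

ω = 407.7 rad/s.  Crank-pin speed |V_A| = rω = 19.774 m/s, perpendicular to OA.
Rod angle: sinφ = −(r/L) sinθ ⇒ φ = -5.910°; ω_rod = −rω cosθ/√(L²−r²sin²θ) = -73.692 rad/s.
V_P = V_A + ω_rod × AP, with AP = 0.1007 m along the rod.
Components: V_Px = −rω sinθ − a·ω_rod·sinφ = -10.591 m/s;  V_Py = rω cosθ + a·ω_rod·cosφ = +9.7782 m/s.
|V_P| = √(V_Px² + V_Py²) = 14.415 m/s.

14.4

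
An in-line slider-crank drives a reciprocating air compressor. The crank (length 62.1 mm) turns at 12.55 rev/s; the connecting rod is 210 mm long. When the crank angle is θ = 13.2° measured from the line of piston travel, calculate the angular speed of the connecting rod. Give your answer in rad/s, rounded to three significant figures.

22.8

ω = 78.85 rad/s (converted from 12.55 rev/s).
The rod makes angle φ with the slider axis where L sinφ = r sinθ; differentiating, L cosφ·φ̇ = r ω cosθ.
L cosφ = √(L² − r² sin²θ) = 0.20952 m.
|ω_rod| = r ω |cosθ| / √(L² − r² sin²θ) = 0.0621·78.85·0.97358/0.20952 = 22.754 rad/s.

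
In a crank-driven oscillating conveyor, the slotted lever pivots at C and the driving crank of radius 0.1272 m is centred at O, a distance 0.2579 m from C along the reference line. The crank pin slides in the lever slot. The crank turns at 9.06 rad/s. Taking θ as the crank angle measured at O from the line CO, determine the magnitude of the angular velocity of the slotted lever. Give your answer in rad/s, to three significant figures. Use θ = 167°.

7.62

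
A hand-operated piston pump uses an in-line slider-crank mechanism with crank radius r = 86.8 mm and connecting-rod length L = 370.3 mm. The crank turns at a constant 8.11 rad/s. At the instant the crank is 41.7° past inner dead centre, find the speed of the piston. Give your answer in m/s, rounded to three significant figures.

0.551

ω = 8.11 rad/s
For an in-line slider-crank, x = r cosθ + √(L² − r² sin²θ), so v = −rω sinθ·[1 + r cosθ/√(L² − r² sin²θ)].
With r = 0.0868 m, L = 0.3703 m, θ = 41.7°: √(L² − r² sin²θ) = 0.36577 m.
v = −0.0868·8.11·0.66523·[1 + 0.0868·0.74664/0.36577] = -0.55126 m/s.
|v| = 0.55126 m/s.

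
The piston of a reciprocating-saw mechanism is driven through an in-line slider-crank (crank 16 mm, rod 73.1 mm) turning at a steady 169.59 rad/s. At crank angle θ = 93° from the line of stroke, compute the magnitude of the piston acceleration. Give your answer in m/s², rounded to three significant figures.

127

ω = 169.6 rad/s
x(θ) = r cosθ + √(L² − r² sin²θ); with ω constant, a = ω²·d²x/dθ².
d²x/dθ² = −r cosθ − r²(cos2θ)/√u − r⁴ sin²2θ/(4u^{3/2}),  u = L² − r² sin²θ = 0.00508831 m².
Substituting r = 0.016 m, L = 0.0731 m, θ = 93°: d²x/dθ² = +0.0044061 m.
a = ω²·d²x/dθ² = (169.6)²·(+0.0044061) = +126.72 m/s²;  |a| = 126.72 m/s².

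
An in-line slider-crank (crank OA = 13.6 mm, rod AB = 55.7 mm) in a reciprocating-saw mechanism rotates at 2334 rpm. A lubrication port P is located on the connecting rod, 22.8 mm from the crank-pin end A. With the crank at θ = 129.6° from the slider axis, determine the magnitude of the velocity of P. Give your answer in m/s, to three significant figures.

2.70

ω = 244.4 rad/s.  Crank-pin speed |V_A| = rω = 3.3241 m/s, perpendicular to OA.
Rod angle: sinφ = −(r/L) sinθ ⇒ φ = -10.844°; ω_rod = −rω cosθ/√(L²−r²sin²θ) = +38.732 rad/s.
V_P = V_A + ω_rod × AP, with AP = 0.0228 m along the rod.
Components: V_Px = −rω sinθ − a·ω_rod·sinφ = -2.3951 m/s;  V_Py = rω cosθ + a·ω_rod·cosφ = -1.2515 m/s.
|V_P| = √(V_Px² + V_Py²) = 2.7024 m/s.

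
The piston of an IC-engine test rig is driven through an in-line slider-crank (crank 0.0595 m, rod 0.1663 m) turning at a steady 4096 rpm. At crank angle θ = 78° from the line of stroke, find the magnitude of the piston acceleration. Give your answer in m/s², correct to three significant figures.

ω = 2π·4096/60 = 428.9 rad/s
x(θ) = r cosθ + √(L² − r² sin²θ); with ω constant, a = ω²·d²x/dθ².
d²x/dθ² = −r cosθ − r²(cos2θ)/√u − r⁴ sin²2θ/(4u^{3/2}),  u = L² − r² sin²θ = 0.0242685 m².
Substituting r = 0.0595 m, L = 0.1663 m, θ = 78°: d²x/dθ² = +0.0082529 m.
a = ω²·d²x/dθ² = (428.9)²·(+0.0082529) = +1518.4 m/s²;  |a| = 1518.4 m/s².

1520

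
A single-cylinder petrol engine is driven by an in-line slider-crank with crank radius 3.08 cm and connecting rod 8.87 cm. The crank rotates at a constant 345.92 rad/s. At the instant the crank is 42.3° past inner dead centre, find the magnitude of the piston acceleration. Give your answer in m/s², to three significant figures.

ω = 345.9 rad/s
x(θ) = r cosθ + √(L² − r² sin²θ); with ω constant, a = ω²·d²x/dθ².
d²x/dθ² = −r cosθ − r²(cos2θ)/√u − r⁴ sin²2θ/(4u^{3/2}),  u = L² − r² sin²θ = 0.00743801 m².
Substituting r = 0.0308 m, L = 0.0887 m, θ = 42.3°: d²x/dθ² = -0.024163 m.
a = ω²·d²x/dθ² = (345.9)²·(-0.024163) = -2891.4 m/s²;  |a| = 2891.4 m/s².

2890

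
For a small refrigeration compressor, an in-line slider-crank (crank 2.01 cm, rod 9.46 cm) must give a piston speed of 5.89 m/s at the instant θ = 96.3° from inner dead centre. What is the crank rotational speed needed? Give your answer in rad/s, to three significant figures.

For an in-line slider-crank, |v_piston| = rω|sinθ|·[1 + r cosθ/√(L² − r² sin²θ)].
With r = 0.0201 m, L = 0.0946 m, θ = 96.3°: the bracketed kinematic factor |dx/dθ| = 0.019502 m.
ω = v/|dx/dθ| = 5.89/0.019502 = 302.02 rad/s.

302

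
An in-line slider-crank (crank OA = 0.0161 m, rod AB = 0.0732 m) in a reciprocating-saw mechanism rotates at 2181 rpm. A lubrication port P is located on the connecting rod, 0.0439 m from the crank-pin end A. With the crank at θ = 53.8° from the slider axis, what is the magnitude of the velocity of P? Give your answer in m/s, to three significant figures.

3.32

ω = 228.4 rad/s.  Crank-pin speed |V_A| = rω = 3.6771 m/s, perpendicular to OA.
Rod angle: sinφ = −(r/L) sinθ ⇒ φ = -10.223°; ω_rod = −rω cosθ/√(L²−r²sin²θ) = -30.147 rad/s.
V_P = V_A + ω_rod × AP, with AP = 0.0439 m along the rod.
Components: V_Px = −rω sinθ − a·ω_rod·sinφ = -3.2022 m/s;  V_Py = rω cosθ + a·ω_rod·cosφ = +0.86929 m/s.
|V_P| = √(V_Px² + V_Py²) = 3.3181 m/s.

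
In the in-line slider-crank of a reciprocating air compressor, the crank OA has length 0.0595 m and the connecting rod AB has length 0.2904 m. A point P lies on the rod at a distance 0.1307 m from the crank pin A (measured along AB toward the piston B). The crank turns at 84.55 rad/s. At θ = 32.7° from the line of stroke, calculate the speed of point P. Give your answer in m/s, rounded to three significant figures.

3.74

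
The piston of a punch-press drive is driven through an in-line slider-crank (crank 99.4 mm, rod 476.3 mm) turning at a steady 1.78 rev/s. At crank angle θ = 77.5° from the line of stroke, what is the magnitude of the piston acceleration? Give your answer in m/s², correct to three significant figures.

ω = 2π·1.78 = 11.18 rad/s
x(θ) = r cosθ + √(L² − r² sin²θ); with ω constant, a = ω²·d²x/dθ².
d²x/dθ² = −r cosθ − r²(cos2θ)/√u − r⁴ sin²2θ/(4u^{3/2}),  u = L² − r² sin²θ = 0.217444 m².
Substituting r = 0.0994 m, L = 0.4763 m, θ = 77.5°: d²x/dθ² = -0.0023538 m.
a = ω²·d²x/dθ² = (11.18)²·(-0.0023538) = -0.29443 m/s²;  |a| = 0.29443 m/s².

0.294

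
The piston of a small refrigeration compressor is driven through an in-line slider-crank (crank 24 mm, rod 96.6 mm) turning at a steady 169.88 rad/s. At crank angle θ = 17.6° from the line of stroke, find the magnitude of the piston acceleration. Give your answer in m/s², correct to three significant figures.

802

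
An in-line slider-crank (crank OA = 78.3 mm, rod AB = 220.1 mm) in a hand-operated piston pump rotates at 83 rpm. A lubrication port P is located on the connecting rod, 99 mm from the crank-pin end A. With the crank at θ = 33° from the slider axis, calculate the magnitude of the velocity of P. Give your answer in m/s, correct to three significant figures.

0.526

ω = 8.692 rad/s.  Crank-pin speed |V_A| = rω = 0.68056 m/s, perpendicular to OA.
Rod angle: sinφ = −(r/L) sinθ ⇒ φ = -11.172°; ω_rod = −rω cosθ/√(L²−r²sin²θ) = -2.6433 rad/s.
V_P = V_A + ω_rod × AP, with AP = 0.099 m along the rod.
Components: V_Px = −rω sinθ − a·ω_rod·sinφ = -0.42136 m/s;  V_Py = rω cosθ + a·ω_rod·cosφ = +0.31404 m/s.
|V_P| = √(V_Px² + V_Py²) = 0.52552 m/s.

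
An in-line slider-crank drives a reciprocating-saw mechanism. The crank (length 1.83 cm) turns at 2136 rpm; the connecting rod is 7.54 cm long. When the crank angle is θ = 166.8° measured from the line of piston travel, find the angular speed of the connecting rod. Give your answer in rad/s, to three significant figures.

ω = 223.7 rad/s (converted from 2136 rpm).
The rod makes angle φ with the slider axis where L sinφ = r sinθ; differentiating, L cosφ·φ̇ = r ω cosθ.
L cosφ = √(L² − r² sin²θ) = 0.075284 m.
|ω_rod| = r ω |cosθ| / √(L² − r² sin²θ) = 0.0183·223.7·0.97358/0.075284 = 52.936 rad/s.

52.9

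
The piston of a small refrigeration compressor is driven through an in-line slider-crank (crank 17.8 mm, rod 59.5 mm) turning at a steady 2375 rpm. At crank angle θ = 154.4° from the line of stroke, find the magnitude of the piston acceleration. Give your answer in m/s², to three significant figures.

780

ω = 2π·2375/60 = 248.7 rad/s
x(θ) = r cosθ + √(L² − r² sin²θ); with ω constant, a = ω²·d²x/dθ².
d²x/dθ² = −r cosθ − r²(cos2θ)/√u − r⁴ sin²2θ/(4u^{3/2}),  u = L² − r² sin²θ = 0.0034811 m².
Substituting r = 0.0178 m, L = 0.0595 m, θ = 154.4°: d²x/dθ² = +0.012613 m.
a = ω²·d²x/dθ² = (248.7)²·(+0.012613) = +780.22 m/s²;  |a| = 780.22 m/s².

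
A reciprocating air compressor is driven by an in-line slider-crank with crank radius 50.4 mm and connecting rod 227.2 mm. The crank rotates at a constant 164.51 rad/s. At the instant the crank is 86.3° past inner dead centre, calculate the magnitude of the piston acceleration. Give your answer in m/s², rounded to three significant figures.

ω = 164.5 rad/s
x(θ) = r cosθ + √(L² − r² sin²θ); with ω constant, a = ω²·d²x/dθ².
d²x/dθ² = −r cosθ − r²(cos2θ)/√u − r⁴ sin²2θ/(4u^{3/2}),  u = L² − r² sin²θ = 0.0490903 m².
Substituting r = 0.0504 m, L = 0.2272 m, θ = 86.3°: d²x/dθ² = +0.0081143 m.
a = ω²·d²x/dθ² = (164.5)²·(+0.0081143) = +219.6 m/s²;  |a| = 219.6 m/s².

220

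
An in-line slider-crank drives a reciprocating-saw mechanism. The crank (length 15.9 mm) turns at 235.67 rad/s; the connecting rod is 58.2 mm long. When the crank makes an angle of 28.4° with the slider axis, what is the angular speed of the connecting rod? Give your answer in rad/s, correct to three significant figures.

57.1

ω = 235.7 rad/s
The rod makes angle φ with the slider axis where L sinφ = r sinθ; differentiating, L cosφ·φ̇ = r ω cosθ.
L cosφ = √(L² − r² sin²θ) = 0.057707 m.
|ω_rod| = r ω |cosθ| / √(L² − r² sin²θ) = 0.0159·235.7·0.87965/0.057707 = 57.12 rad/s.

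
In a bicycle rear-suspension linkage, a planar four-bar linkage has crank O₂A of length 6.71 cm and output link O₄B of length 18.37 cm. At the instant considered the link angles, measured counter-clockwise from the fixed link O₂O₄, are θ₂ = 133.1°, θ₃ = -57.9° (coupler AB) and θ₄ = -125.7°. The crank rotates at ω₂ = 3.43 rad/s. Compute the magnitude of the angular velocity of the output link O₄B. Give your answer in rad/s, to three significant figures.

ω₂ = 3.43 rad/s
Differentiating the loop-closure r₂e^{iθ₂}+r₃e^{iθ₃}=r₁+r₄e^{iθ₄} gives r₂ω₂e^{iθ₂}+r₃ω₃e^{iθ₃}=r₄ω₄e^{iθ₄}.
Eliminating the other unknown: ω₄ = r₂ω₂ sin(θ₂−θ₃) / [r₄ sin(θ₄−θ₃)].
Numerator sine = -0.19081; denominator sine = -0.92587.
Result = 0.0671·3.43·(-0.19081) / (0.1837·(-0.92587)) = +0.2582 rad/s; magnitude 0.2582 rad/s.

0.258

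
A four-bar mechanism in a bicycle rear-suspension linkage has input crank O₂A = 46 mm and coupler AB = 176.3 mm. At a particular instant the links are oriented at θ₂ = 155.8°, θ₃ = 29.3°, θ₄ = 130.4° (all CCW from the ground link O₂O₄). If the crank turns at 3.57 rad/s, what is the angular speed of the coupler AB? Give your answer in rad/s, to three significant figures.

0.407

ω₂ = 3.57 rad/s
Differentiating the loop-closure r₂e^{iθ₂}+r₃e^{iθ₃}=r₁+r₄e^{iθ₄} gives r₂ω₂e^{iθ₂}+r₃ω₃e^{iθ₃}=r₄ω₄e^{iθ₄}.
Eliminating the other unknown: ω₃ = r₂ω₂ sin(θ₄−θ₂) / [r₃ sin(θ₃−θ₄)].
Numerator sine = -0.42894; denominator sine = -0.98129.
Result = 0.046·3.57·(-0.42894) / (0.1763·(-0.98129)) = +0.40716 rad/s; magnitude 0.40716 rad/s.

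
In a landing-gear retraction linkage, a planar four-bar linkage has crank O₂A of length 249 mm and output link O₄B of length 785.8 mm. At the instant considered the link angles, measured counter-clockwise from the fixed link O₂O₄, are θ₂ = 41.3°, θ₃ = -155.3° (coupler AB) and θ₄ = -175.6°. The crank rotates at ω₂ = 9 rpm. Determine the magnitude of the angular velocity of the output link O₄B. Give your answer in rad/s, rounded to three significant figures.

0.246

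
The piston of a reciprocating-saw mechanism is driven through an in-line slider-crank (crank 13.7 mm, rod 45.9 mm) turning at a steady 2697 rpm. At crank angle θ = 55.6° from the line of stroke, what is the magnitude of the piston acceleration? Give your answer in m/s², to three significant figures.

503

ω = 2π·2697/60 = 282.4 rad/s
x(θ) = r cosθ + √(L² − r² sin²θ); with ω constant, a = ω²·d²x/dθ².
d²x/dθ² = −r cosθ − r²(cos2θ)/√u − r⁴ sin²2θ/(4u^{3/2}),  u = L² − r² sin²θ = 0.00197903 m².
Substituting r = 0.0137 m, L = 0.0459 m, θ = 55.6°: d²x/dθ² = -0.0063013 m.
a = ω²·d²x/dθ² = (282.4)²·(-0.0063013) = -502.63 m/s²;  |a| = 502.63 m/s².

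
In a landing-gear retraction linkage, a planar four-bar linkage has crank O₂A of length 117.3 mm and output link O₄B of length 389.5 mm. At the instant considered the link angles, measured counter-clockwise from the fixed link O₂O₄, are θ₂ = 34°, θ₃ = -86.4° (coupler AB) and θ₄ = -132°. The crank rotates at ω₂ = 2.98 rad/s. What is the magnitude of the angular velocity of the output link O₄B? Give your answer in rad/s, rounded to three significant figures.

1.08

ω₂ = 2.98 rad/s
Differentiating the loop-closure r₂e^{iθ₂}+r₃e^{iθ₃}=r₁+r₄e^{iθ₄} gives r₂ω₂e^{iθ₂}+r₃ω₃e^{iθ₃}=r₄ω₄e^{iθ₄}.
Eliminating the other unknown: ω₄ = r₂ω₂ sin(θ₂−θ₃) / [r₄ sin(θ₄−θ₃)].
Numerator sine = +0.86251; denominator sine = -0.71447.
Result = 0.1173·2.98·(+0.86251) / (0.3895·(-0.71447)) = -1.0834 rad/s; magnitude 1.0834 rad/s.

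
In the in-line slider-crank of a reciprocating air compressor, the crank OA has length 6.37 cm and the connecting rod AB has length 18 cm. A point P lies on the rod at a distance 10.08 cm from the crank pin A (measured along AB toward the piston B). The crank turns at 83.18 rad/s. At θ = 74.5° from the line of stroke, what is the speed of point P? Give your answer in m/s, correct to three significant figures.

ω = 83.18 rad/s.  Crank-pin speed |V_A| = rω = 5.2986 m/s, perpendicular to OA.
Rod angle: sinφ = −(r/L) sinθ ⇒ φ = -19.939°; ω_rod = −rω cosθ/√(L²−r²sin²θ) = -8.3682 rad/s.
V_P = V_A + ω_rod × AP, with AP = 0.1008 m along the rod.
Components: V_Px = −rω sinθ − a·ω_rod·sinφ = -5.3935 m/s;  V_Py = rω cosθ + a·ω_rod·cosφ = +0.62303 m/s.
|V_P| = √(V_Px² + V_Py²) = 5.4294 m/s.

5.43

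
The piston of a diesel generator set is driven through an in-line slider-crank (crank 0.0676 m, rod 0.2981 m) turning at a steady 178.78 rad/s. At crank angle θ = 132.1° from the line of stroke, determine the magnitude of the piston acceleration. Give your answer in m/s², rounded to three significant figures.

ω = 178.8 rad/s
x(θ) = r cosθ + √(L² − r² sin²θ); with ω constant, a = ω²·d²x/dθ².
d²x/dθ² = −r cosθ − r²(cos2θ)/√u − r⁴ sin²2θ/(4u^{3/2}),  u = L² − r² sin²θ = 0.0863478 m².
Substituting r = 0.0676 m, L = 0.2981 m, θ = 132.1°: d²x/dθ² = +0.046689 m.
a = ω²·d²x/dθ² = (178.8)²·(+0.046689) = +1492.3 m/s²;  |a| = 1492.3 m/s².

1490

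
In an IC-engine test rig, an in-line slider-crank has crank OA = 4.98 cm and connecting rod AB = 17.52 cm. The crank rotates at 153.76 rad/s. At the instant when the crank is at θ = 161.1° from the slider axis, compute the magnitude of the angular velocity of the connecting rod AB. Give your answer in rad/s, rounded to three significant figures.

ω = 153.8 rad/s
The rod makes angle φ with the slider axis where L sinφ = r sinθ; differentiating, L cosφ·φ̇ = r ω cosθ.
L cosφ = √(L² − r² sin²θ) = 0.17446 m.
|ω_rod| = r ω |cosθ| / √(L² − r² sin²θ) = 0.0498·153.8·0.94609/0.17446 = 41.526 rad/s.

41.5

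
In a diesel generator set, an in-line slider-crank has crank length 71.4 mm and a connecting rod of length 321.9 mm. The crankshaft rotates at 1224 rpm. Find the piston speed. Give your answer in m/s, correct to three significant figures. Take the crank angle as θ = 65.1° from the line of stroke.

9.09

ω = 2π·1224/60 = 128.2 rad/s
For an in-line slider-crank, x = r cosθ + √(L² − r² sin²θ), so v = −rω sinθ·[1 + r cosθ/√(L² − r² sin²θ)].
With r = 0.0714 m, L = 0.3219 m, θ = 65.1°: √(L² − r² sin²θ) = 0.31532 m.
v = −0.0714·128.2·0.90704·[1 + 0.0714·0.42104/0.31532] = -9.0925 m/s.
|v| = 9.0925 m/s.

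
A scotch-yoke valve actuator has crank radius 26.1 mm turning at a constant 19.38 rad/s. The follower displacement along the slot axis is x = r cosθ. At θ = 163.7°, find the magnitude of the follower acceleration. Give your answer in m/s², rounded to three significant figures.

9.41

ω = 19.38 rad/s
x = r cosθ ⇒ ẍ = −rω² cosθ (ω constant).
|a| = rω²|cosθ| = 0.0261·(19.38)²·|cos 163.7°| = 9.4087 m/s².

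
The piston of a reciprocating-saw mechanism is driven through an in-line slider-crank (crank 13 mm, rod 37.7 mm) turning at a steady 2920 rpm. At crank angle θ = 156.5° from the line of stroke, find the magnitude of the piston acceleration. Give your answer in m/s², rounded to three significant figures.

ω = 2π·2920/60 = 305.8 rad/s
x(θ) = r cosθ + √(L² − r² sin²θ); with ω constant, a = ω²·d²x/dθ².
d²x/dθ² = −r cosθ − r²(cos2θ)/√u − r⁴ sin²2θ/(4u^{3/2}),  u = L² − r² sin²θ = 0.00139442 m².
Substituting r = 0.013 m, L = 0.0377 m, θ = 156.5°: d²x/dθ² = +0.0087619 m.
a = ω²·d²x/dθ² = (305.8)²·(+0.0087619) = +819.26 m/s²;  |a| = 819.26 m/s².

819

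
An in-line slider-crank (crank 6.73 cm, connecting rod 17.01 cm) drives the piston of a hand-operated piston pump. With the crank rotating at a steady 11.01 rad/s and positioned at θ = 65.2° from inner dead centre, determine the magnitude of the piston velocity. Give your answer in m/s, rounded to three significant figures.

0.792

ω = 11.01 rad/s
For an in-line slider-crank, x = r cosθ + √(L² − r² sin²θ), so v = −rω sinθ·[1 + r cosθ/√(L² − r² sin²θ)].
With r = 0.0673 m, L = 0.1701 m, θ = 65.2°: √(L² − r² sin²θ) = 0.15875 m.
v = −0.0673·11.01·0.90778·[1 + 0.0673·0.41945/0.15875] = -0.79225 m/s.
|v| = 0.79225 m/s.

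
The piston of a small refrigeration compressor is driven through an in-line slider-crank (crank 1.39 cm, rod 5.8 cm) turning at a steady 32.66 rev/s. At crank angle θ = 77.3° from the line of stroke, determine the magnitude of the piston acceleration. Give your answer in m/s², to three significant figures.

ω = 2π·32.7 = 205.2 rad/s
x(θ) = r cosθ + √(L² − r² sin²θ); with ω constant, a = ω²·d²x/dθ².
d²x/dθ² = −r cosθ − r²(cos2θ)/√u − r⁴ sin²2θ/(4u^{3/2}),  u = L² − r² sin²θ = 0.00318013 m².
Substituting r = 0.0139 m, L = 0.058 m, θ = 77.3°: d²x/dθ² = +2.9532e-05 m.
a = ω²·d²x/dθ² = (205.2)²·(+2.9532e-05) = +1.2436 m/s²;  |a| = 1.2436 m/s².

1.24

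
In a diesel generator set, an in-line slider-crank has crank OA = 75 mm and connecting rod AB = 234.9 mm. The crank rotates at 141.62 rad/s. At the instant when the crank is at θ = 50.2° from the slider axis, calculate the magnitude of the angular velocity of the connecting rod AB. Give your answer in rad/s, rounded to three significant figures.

ω = 141.6 rad/s
The rod makes angle φ with the slider axis where L sinφ = r sinθ; differentiating, L cosφ·φ̇ = r ω cosθ.
L cosφ = √(L² − r² sin²θ) = 0.22772 m.
|ω_rod| = r ω |cosθ| / √(L² − r² sin²θ) = 0.075·141.6·0.64011/0.22772 = 29.856 rad/s.

29.9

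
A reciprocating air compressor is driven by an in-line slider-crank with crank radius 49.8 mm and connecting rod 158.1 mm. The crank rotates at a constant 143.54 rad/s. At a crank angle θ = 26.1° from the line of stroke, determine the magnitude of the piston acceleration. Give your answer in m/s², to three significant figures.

ω = 143.5 rad/s
x(θ) = r cosθ + √(L² − r² sin²θ); with ω constant, a = ω²·d²x/dθ².
d²x/dθ² = −r cosθ − r²(cos2θ)/√u − r⁴ sin²2θ/(4u^{3/2}),  u = L² − r² sin²θ = 0.0245156 m².
Substituting r = 0.0498 m, L = 0.1581 m, θ = 26.1°: d²x/dθ² = -0.05468 m.
a = ω²·d²x/dθ² = (143.5)²·(-0.05468) = -1126.6 m/s²;  |a| = 1126.6 m/s².

1130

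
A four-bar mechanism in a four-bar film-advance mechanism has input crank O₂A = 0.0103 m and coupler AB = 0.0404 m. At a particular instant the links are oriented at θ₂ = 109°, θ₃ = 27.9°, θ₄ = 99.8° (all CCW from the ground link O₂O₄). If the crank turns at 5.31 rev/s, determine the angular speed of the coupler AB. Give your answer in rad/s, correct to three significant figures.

1.43

ω₂ = 33.36 rad/s (from 5.31 rev/s).
Differentiating the loop-closure r₂e^{iθ₂}+r₃e^{iθ₃}=r₁+r₄e^{iθ₄} gives r₂ω₂e^{iθ₂}+r₃ω₃e^{iθ₃}=r₄ω₄e^{iθ₄}.
Eliminating the other unknown: ω₃ = r₂ω₂ sin(θ₄−θ₂) / [r₃ sin(θ₃−θ₄)].
Numerator sine = -0.15988; denominator sine = -0.95052.
Result = 0.0103·33.36·(-0.15988) / (0.0404·(-0.95052)) = +1.4308 rad/s; magnitude 1.4308 rad/s.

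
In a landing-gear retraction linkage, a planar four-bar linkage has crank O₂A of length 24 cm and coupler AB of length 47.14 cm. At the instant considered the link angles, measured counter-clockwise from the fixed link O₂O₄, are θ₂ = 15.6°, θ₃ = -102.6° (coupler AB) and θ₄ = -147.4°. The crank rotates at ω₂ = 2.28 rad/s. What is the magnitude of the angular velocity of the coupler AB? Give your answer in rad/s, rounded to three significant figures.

ω₂ = 2.28 rad/s
Differentiating the loop-closure r₂e^{iθ₂}+r₃e^{iθ₃}=r₁+r₄e^{iθ₄} gives r₂ω₂e^{iθ₂}+r₃ω₃e^{iθ₃}=r₄ω₄e^{iθ₄}.
Eliminating the other unknown: ω₃ = r₂ω₂ sin(θ₄−θ₂) / [r₃ sin(θ₃−θ₄)].
Numerator sine = -0.29237; denominator sine = +0.70463.
Result = 0.24·2.28·(-0.29237) / (0.4714·(+0.70463)) = -0.48165 rad/s; magnitude 0.48165 rad/s.

0.482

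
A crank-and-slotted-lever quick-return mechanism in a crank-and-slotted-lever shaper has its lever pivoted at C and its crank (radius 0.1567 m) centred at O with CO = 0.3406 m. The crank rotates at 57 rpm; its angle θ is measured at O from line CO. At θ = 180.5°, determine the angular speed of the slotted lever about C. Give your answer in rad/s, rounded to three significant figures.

5.09

ω = 5.969 rad/s (from 57 rpm).
Crank pin A relative to C: A = (d + r cosθ, r sinθ); lever angle φ = atan2(r sinθ, d + r cosθ).
Differentiating tanφ: φ̇ = rω(d cosθ + r)/(d² + r² + 2dr cosθ).
d² + r² + 2dr cosθ = |CA|² = 0.0338233 m²;  d cosθ + r = -0.18389 m.
|ω_lever| = |0.1567·5.969·-0.18389| / 0.0338233 = 5.0852 rad/s.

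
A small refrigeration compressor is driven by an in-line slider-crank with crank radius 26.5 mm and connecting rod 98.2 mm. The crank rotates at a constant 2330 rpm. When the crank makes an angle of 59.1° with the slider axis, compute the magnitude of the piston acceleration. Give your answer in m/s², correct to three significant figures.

610

ω = 2π·2330/60 = 244 rad/s
x(θ) = r cosθ + √(L² − r² sin²θ); with ω constant, a = ω²·d²x/dθ².
d²x/dθ² = −r cosθ − r²(cos2θ)/√u − r⁴ sin²2θ/(4u^{3/2}),  u = L² − r² sin²θ = 0.00912619 m².
Substituting r = 0.0265 m, L = 0.0982 m, θ = 59.1°: d²x/dθ² = -0.010245 m.
a = ω²·d²x/dθ² = (244)²·(-0.010245) = -609.93 m/s²;  |a| = 609.93 m/s².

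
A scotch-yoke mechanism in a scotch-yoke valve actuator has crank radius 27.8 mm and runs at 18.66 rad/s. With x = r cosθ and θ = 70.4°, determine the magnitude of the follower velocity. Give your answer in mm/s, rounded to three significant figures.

489

ω = 18.66 rad/s
x = r cosθ ⇒ ẋ = −rω sinθ.
|v| = rω|sinθ| = 0.0278·18.66·|sin 70.4°| = 0.48869 m/s = 488.69 mm/s.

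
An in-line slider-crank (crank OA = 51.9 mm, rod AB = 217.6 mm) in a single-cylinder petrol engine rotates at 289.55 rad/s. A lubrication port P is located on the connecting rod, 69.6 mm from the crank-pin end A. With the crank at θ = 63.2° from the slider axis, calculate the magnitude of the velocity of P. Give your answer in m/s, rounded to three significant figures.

14.6

ω = 289.6 rad/s.  Crank-pin speed |V_A| = rω = 15.028 m/s, perpendicular to OA.
Rod angle: sinφ = −(r/L) sinθ ⇒ φ = -12.292°; ω_rod = −rω cosθ/√(L²−r²sin²θ) = -31.869 rad/s.
V_P = V_A + ω_rod × AP, with AP = 0.0696 m along the rod.
Components: V_Px = −rω sinθ − a·ω_rod·sinφ = -13.886 m/s;  V_Py = rω cosθ + a·ω_rod·cosφ = +4.6084 m/s.
|V_P| = √(V_Px² + V_Py²) = 14.63 m/s.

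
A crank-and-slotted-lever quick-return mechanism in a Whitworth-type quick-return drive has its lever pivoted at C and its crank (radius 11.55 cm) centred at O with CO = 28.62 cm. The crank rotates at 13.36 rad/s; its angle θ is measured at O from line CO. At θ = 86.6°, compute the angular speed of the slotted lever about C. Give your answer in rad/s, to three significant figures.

ω = 13.36 rad/s
Crank pin A relative to C: A = (d + r cosθ, r sinθ); lever angle φ = atan2(r sinθ, d + r cosθ).
Differentiating tanφ: φ̇ = rω(d cosθ + r)/(d² + r² + 2dr cosθ).
d² + r² + 2dr cosθ = |CA|² = 0.0991716 m²;  d cosθ + r = +0.13247 m.
|ω_lever| = |0.1155·13.36·+0.13247| / 0.0991716 = 2.0612 rad/s.

2.06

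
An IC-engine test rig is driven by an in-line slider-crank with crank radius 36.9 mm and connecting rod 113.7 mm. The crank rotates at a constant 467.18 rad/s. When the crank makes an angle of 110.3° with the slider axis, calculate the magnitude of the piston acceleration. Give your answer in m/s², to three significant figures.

4840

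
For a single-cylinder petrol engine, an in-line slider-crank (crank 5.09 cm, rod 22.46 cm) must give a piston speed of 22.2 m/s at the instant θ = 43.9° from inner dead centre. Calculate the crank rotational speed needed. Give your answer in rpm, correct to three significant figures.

5150

For an in-line slider-crank, |v_piston| = rω|sinθ|·[1 + r cosθ/√(L² − r² sin²θ)].
With r = 0.0509 m, L = 0.2246 m, θ = 43.9°: the bracketed kinematic factor |dx/dθ| = 0.04113 m.
ω = v/|dx/dθ| = 22.2/0.04113 = 539.75 rad/s.
N = 60ω/(2π) = 5154.3 rpm.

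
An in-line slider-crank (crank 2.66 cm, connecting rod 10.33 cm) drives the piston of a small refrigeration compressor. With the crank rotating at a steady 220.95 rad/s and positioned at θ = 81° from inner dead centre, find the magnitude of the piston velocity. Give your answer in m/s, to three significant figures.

6.05

ω = 220.9 rad/s
For an in-line slider-crank, x = r cosθ + √(L² − r² sin²θ), so v = −rω sinθ·[1 + r cosθ/√(L² − r² sin²θ)].
With r = 0.0266 m, L = 0.1033 m, θ = 81°: √(L² − r² sin²θ) = 0.099903 m.
v = −0.0266·220.9·0.98769·[1 + 0.0266·0.15643/0.099903] = -6.0467 m/s.
|v| = 6.0467 m/s.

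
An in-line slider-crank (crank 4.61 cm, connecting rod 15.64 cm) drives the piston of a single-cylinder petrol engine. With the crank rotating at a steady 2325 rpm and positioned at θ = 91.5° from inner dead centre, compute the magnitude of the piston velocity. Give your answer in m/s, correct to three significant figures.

ω = 2π·2325/60 = 243.5 rad/s
For an in-line slider-crank, x = r cosθ + √(L² − r² sin²θ), so v = −rω sinθ·[1 + r cosθ/√(L² − r² sin²θ)].
With r = 0.0461 m, L = 0.1564 m, θ = 91.5°: √(L² − r² sin²θ) = 0.14946 m.
v = −0.0461·243.5·0.99966·[1 + 0.0461·-0.02618/0.14946] = -11.13 m/s.
|v| = 11.13 m/s.

11.1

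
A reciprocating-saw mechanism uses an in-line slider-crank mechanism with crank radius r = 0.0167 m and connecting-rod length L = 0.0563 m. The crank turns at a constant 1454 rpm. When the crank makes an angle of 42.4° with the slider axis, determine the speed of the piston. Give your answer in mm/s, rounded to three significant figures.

2100

ω = 2π·1454/60 = 152.3 rad/s
For an in-line slider-crank, x = r cosθ + √(L² − r² sin²θ), so v = −rω sinθ·[1 + r cosθ/√(L² − r² sin²θ)].
With r = 0.0167 m, L = 0.0563 m, θ = 42.4°: √(L² − r² sin²θ) = 0.055162 m.
v = −0.0167·152.3·0.67430·[1 + 0.0167·0.73846/0.055162] = -2.0979 m/s.
|v| = 2.0979 m/s = 2097.9 mm/s.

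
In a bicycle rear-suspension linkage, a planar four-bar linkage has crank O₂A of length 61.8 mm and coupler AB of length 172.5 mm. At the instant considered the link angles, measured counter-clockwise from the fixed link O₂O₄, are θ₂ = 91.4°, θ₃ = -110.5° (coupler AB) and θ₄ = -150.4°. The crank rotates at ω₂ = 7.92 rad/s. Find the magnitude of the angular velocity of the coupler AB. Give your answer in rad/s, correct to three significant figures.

3.90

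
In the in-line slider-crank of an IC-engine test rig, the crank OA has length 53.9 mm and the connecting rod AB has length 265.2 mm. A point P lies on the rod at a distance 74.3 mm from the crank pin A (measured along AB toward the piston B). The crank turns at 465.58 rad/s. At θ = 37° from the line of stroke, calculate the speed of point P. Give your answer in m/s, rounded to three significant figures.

ω = 465.6 rad/s.  Crank-pin speed |V_A| = rω = 25.095 m/s, perpendicular to OA.
Rod angle: sinφ = −(r/L) sinθ ⇒ φ = -7.026°; ω_rod = −rω cosθ/√(L²−r²sin²θ) = -76.143 rad/s.
V_P = V_A + ω_rod × AP, with AP = 0.0743 m along the rod.
Components: V_Px = −rω sinθ − a·ω_rod·sinφ = -15.794 m/s;  V_Py = rω cosθ + a·ω_rod·cosφ = +14.427 m/s.
|V_P| = √(V_Px² + V_Py²) = 21.391 m/s.

21.4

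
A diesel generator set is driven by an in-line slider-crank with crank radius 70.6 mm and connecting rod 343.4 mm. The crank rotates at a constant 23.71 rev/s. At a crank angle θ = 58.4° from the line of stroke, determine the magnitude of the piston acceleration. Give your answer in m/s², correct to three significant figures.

676

ω = 2π·23.7 = 149 rad/s
x(θ) = r cosθ + √(L² − r² sin²θ); with ω constant, a = ω²·d²x/dθ².
d²x/dθ² = −r cosθ − r²(cos2θ)/√u − r⁴ sin²2θ/(4u^{3/2}),  u = L² − r² sin²θ = 0.114308 m².
Substituting r = 0.0706 m, L = 0.3434 m, θ = 58.4°: d²x/dθ² = -0.030474 m.
a = ω²·d²x/dθ² = (149)²·(-0.030474) = -676.33 m/s²;  |a| = 676.33 m/s².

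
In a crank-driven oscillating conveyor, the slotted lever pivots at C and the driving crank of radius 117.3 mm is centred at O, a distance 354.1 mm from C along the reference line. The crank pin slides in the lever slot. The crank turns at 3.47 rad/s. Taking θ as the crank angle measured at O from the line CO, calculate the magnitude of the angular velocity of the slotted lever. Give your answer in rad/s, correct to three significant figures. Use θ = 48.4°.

ω = 3.47 rad/s
Crank pin A relative to C: A = (d + r cosθ, r sinθ); lever angle φ = atan2(r sinθ, d + r cosθ).
Differentiating tanφ: φ̇ = rω(d cosθ + r)/(d² + r² + 2dr cosθ).
d² + r² + 2dr cosθ = |CA|² = 0.1943 m²;  d cosθ + r = +0.3524 m.
|ω_lever| = |0.1173·3.47·+0.3524| / 0.1943 = 0.73822 rad/s.

0.738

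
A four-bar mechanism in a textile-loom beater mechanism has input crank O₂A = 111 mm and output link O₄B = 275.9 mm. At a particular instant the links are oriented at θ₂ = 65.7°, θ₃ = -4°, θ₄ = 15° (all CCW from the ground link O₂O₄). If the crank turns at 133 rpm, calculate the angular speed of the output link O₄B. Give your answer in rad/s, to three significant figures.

ω₂ = 13.93 rad/s (from 133 rpm).
Differentiating the loop-closure r₂e^{iθ₂}+r₃e^{iθ₃}=r₁+r₄e^{iθ₄} gives r₂ω₂e^{iθ₂}+r₃ω₃e^{iθ₃}=r₄ω₄e^{iθ₄}.
Eliminating the other unknown: ω₄ = r₂ω₂ sin(θ₂−θ₃) / [r₄ sin(θ₄−θ₃)].
Numerator sine = +0.93789; denominator sine = +0.32557.
Result = 0.111·13.93·(+0.93789) / (0.2759·(+0.32557)) = +16.142 rad/s; magnitude 16.142 rad/s.

16.1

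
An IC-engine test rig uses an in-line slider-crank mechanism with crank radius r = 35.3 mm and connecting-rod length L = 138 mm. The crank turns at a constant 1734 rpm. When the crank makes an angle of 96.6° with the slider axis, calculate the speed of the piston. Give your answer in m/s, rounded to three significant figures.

6.17

ω = 2π·1734/60 = 181.6 rad/s
For an in-line slider-crank, x = r cosθ + √(L² − r² sin²θ), so v = −rω sinθ·[1 + r cosθ/√(L² − r² sin²θ)].
With r = 0.0353 m, L = 0.138 m, θ = 96.6°: √(L² − r² sin²θ) = 0.13347 m.
v = −0.0353·181.6·0.99337·[1 + 0.0353·-0.11494/0.13347] = -6.1739 m/s.
|v| = 6.1739 m/s.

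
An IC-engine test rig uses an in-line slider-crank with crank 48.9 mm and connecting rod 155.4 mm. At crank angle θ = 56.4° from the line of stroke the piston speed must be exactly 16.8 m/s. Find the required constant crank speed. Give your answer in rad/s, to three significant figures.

For an in-line slider-crank, |v_piston| = rω|sinθ|·[1 + r cosθ/√(L² − r² sin²θ)].
With r = 0.0489 m, L = 0.1554 m, θ = 56.4°: the bracketed kinematic factor |dx/dθ| = 0.048079 m.
ω = v/|dx/dθ| = 16.8/0.048079 = 349.42 rad/s.

349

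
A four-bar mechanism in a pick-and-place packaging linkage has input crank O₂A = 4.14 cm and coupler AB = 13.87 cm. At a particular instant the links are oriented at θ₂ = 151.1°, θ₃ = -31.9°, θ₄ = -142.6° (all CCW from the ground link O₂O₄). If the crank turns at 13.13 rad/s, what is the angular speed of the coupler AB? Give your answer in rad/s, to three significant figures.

3.84

ω₂ = 13.13 rad/s
Differentiating the loop-closure r₂e^{iθ₂}+r₃e^{iθ₃}=r₁+r₄e^{iθ₄} gives r₂ω₂e^{iθ₂}+r₃ω₃e^{iθ₃}=r₄ω₄e^{iθ₄}.
Eliminating the other unknown: ω₃ = r₂ω₂ sin(θ₄−θ₂) / [r₃ sin(θ₃−θ₄)].
Numerator sine = +0.91566; denominator sine = +0.93544.
Result = 0.0414·13.13·(+0.91566) / (0.1387·(+0.93544)) = +3.8362 rad/s; magnitude 3.8362 rad/s.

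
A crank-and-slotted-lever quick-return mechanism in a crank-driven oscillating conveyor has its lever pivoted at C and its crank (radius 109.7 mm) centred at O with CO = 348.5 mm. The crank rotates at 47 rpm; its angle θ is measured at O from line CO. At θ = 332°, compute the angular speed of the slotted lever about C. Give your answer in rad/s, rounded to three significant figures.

ω = 4.922 rad/s (from 47 rpm).
Crank pin A relative to C: A = (d + r cosθ, r sinθ); lever angle φ = atan2(r sinθ, d + r cosθ).
Differentiating tanφ: φ̇ = rω(d cosθ + r)/(d² + r² + 2dr cosθ).
d² + r² + 2dr cosθ = |CA|² = 0.200997 m²;  d cosθ + r = +0.41741 m.
|ω_lever| = |0.1097·4.922·+0.41741| / 0.200997 = 1.1213 rad/s.

1.12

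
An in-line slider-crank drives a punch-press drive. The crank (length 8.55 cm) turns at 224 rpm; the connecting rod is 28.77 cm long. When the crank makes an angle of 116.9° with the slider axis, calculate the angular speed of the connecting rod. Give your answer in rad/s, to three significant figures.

3.27

ω = 23.46 rad/s (converted from 224 rpm).
The rod makes angle φ with the slider axis where L sinφ = r sinθ; differentiating, L cosφ·φ̇ = r ω cosθ.
L cosφ = √(L² − r² sin²θ) = 0.27741 m.
|ω_rod| = r ω |cosθ| / √(L² − r² sin²θ) = 0.0855·23.46·0.45243/0.27741 = 3.2709 rad/s.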